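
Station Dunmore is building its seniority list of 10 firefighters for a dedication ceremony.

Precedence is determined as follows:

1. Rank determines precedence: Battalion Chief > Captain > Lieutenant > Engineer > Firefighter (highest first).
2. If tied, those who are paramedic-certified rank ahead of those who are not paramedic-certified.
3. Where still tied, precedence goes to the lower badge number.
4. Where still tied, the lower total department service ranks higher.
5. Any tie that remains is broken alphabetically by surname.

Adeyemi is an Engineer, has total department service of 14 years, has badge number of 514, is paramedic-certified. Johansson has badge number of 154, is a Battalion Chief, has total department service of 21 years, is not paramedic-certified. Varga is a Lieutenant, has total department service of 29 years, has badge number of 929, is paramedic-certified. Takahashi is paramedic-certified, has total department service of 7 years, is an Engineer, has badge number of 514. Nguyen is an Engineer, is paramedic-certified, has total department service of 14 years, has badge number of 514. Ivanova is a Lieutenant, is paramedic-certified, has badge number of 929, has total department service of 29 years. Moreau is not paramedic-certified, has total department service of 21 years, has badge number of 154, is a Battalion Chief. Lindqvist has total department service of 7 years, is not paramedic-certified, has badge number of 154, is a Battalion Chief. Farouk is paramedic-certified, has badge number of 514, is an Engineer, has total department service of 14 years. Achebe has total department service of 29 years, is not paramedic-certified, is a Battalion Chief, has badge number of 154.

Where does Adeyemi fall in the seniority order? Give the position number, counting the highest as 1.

8

By rank: Lindqvist, Johansson, Moreau and Achebe (Battalion Chief); then Ivanova and Varga (Lieutenant); then Takahashi, Adeyemi, Farouk and Nguyen (Engineer).
Lindqvist, Johansson, Moreau and Achebe are each not paramedic-certified, so the next rule applies.
Lindqvist, Johansson, Moreau and Achebe all have badge number 154, so the next rule applies.
Among Lindqvist, Johansson, Moreau and Achebe, by total department service (lower first): Lindqvist (7 years) before Johansson and Moreau (21 years) before Achebe (29 years).
Among Johansson and Moreau, alphabetically by surname: Johansson before Moreau.
Ivanova and Varga are each paramedic-certified, so the next rule applies.
Ivanova and Varga both have badge number 929, so the next rule applies.
Ivanova and Varga both have total department service 29 years, so the next rule applies.
Among Ivanova and Varga, alphabetically by surname: Ivanova before Varga.
Takahashi, Adeyemi, Farouk and Nguyen are each paramedic-certified, so the next rule applies.
Takahashi, Adeyemi, Farouk and Nguyen all have badge number 514, so the next rule applies.
Among Takahashi, Adeyemi, Farouk and Nguyen, by total department service (lower first): Takahashi (7 years) before Adeyemi, Farouk and Nguyen (14 years).
Among Adeyemi, Farouk and Nguyen, alphabetically by surname: Adeyemi before Farouk before Nguyen.
Order: Lindqvist, Johansson, Moreau, Achebe, Ivanova, Varga, Takahashi, Adeyemi, Farouk, Nguyen. So position 8.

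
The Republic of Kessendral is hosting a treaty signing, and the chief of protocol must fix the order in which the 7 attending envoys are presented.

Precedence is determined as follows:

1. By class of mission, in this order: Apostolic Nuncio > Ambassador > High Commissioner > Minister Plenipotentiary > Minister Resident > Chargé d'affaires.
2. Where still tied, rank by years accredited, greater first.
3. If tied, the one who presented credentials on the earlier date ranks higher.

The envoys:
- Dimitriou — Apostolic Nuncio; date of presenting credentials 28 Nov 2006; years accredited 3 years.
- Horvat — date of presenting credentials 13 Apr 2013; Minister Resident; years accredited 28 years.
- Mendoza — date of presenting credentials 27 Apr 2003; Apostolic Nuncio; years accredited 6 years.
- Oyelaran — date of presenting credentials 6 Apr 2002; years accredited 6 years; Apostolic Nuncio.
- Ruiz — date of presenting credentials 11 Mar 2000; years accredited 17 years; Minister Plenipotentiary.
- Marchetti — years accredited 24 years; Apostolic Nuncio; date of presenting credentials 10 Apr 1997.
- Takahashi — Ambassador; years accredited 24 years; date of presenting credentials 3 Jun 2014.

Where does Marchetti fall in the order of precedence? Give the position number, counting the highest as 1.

By class of mission: Marchetti, Oyelaran, Mendoza and Dimitriou (Apostolic Nuncio); then Takahashi (Ambassador); then Ruiz (Minister Plenipotentiary); then Horvat (Minister Resident).
Among Marchetti, Oyelaran, Mendoza and Dimitriou, by years accredited (higher first): Marchetti (24 years) before Oyelaran and Mendoza (6 years) before Dimitriou (3 years).
Among Oyelaran and Mendoza, by date of presenting credentials (earlier first): Oyelaran (6 Apr 2002) before Mendoza (27 Apr 2003).
Order: Marchetti, Oyelaran, Mendoza, Dimitriou, Takahashi, Ruiz, Horvat. So position 1.

1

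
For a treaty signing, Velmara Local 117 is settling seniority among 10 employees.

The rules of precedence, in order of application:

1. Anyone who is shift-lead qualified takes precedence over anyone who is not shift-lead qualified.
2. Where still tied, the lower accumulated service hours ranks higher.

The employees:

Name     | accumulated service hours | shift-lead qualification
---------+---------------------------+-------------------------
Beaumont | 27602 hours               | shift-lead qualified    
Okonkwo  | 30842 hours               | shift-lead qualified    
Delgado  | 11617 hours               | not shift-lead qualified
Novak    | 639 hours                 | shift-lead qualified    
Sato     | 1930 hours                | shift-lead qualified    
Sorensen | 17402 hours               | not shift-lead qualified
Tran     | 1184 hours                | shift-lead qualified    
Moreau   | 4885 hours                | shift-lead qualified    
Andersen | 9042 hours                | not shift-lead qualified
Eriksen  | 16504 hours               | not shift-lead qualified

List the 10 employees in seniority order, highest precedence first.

By the first rule: Novak, Tran, Sato, Moreau, Beaumont and Okonkwo (each shift-lead qualified); then Andersen, Delgado, Eriksen and Sorensen (each not shift-lead qualified).
Among Novak, Tran, Sato, Moreau, Beaumont and Okonkwo, by accumulated service hours (lower first): Novak (639 hours) before Tran (1184 hours) before Sato (1930 hours) before Moreau (4885 hours) before Beaumont (27602 hours) before Okonkwo (30842 hours).
Among Andersen, Delgado, Eriksen and Sorensen, by accumulated service hours (lower first): Andersen (9042 hours) before Delgado (11617 hours) before Eriksen (16504 hours) before Sorensen (17402 hours).
Full order: Novak, Tran, Sato, Moreau, Beaumont, Okonkwo, Andersen, Delgado, Eriksen, Sorensen.

Novak, Tran, Sato, Moreau, Beaumont, Okonkwo, Andersen, Delgado, Eriksen, Sorensen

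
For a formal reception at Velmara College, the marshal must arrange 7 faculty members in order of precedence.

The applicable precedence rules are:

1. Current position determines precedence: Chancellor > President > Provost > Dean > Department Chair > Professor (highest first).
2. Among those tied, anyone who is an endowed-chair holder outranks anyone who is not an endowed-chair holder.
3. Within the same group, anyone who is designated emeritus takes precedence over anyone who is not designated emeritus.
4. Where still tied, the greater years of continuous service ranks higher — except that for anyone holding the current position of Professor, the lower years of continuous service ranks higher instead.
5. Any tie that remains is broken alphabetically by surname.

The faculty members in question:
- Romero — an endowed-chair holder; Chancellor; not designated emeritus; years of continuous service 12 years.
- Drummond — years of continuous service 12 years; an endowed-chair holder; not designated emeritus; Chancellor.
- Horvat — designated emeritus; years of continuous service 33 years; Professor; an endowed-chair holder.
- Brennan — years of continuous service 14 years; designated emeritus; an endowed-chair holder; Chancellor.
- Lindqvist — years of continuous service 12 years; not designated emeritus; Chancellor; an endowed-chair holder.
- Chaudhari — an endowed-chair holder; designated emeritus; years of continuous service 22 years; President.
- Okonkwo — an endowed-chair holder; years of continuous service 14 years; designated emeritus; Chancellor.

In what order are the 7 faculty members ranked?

By current position: Brennan, Okonkwo, Drummond, Lindqvist and Romero (Chancellor); then Chaudhari (President); then Horvat (Professor).
Brennan, Okonkwo, Drummond, Lindqvist and Romero are each an endowed-chair holder, so the next rule applies.
Among Brennan, Okonkwo, Drummond, Lindqvist and Romero, designated emeritus before not designated emeritus: Brennan and Okonkwo (designated emeritus) before Drummond, Lindqvist and Romero (not designated emeritus).
Brennan and Okonkwo both have years of continuous service 14 years, so the next rule applies.
Among Brennan and Okonkwo, alphabetically by surname: Brennan before Okonkwo.
Drummond, Lindqvist and Romero all have years of continuous service 12 years, so the next rule applies.
Among Drummond, Lindqvist and Romero, alphabetically by surname: Drummond before Lindqvist before Romero.
Full order: Brennan, Okonkwo, Drummond, Lindqvist, Romero, Chaudhari, Horvat.

Brennan, Okonkwo, Drummond, Lindqvist, Romero, Chaudhari, Horvat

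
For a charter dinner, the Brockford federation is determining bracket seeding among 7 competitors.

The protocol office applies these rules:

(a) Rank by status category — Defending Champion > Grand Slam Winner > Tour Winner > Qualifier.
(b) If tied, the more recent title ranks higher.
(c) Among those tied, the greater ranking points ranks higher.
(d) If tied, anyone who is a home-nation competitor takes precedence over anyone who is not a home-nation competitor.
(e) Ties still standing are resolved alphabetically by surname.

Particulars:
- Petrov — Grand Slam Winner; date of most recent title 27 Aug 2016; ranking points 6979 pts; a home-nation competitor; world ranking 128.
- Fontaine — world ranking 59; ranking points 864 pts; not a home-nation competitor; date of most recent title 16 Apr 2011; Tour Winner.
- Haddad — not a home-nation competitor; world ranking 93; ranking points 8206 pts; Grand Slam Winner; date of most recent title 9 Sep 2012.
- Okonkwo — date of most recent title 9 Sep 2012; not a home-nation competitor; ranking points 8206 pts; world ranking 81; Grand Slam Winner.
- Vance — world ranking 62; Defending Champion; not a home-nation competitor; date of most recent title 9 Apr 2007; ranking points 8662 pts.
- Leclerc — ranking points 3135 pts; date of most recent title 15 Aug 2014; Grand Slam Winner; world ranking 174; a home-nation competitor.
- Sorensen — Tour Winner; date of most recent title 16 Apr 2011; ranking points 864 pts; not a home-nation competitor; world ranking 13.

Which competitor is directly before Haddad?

By status category: Vance (Defending Champion); then Petrov, Leclerc, Haddad and Okonkwo (Grand Slam Winner); then Fontaine and Sorensen (Tour Winner).
Among Petrov, Leclerc, Haddad and Okonkwo, by date of most recent title (later first): Petrov (27 Aug 2016) before Leclerc (15 Aug 2014) before Haddad and Okonkwo (9 Sep 2012).
Haddad and Okonkwo both have ranking points 8206 pts, so the next rule applies.
Haddad and Okonkwo are each not a home-nation competitor, so the next rule applies.
Among Haddad and Okonkwo, alphabetically by surname: Haddad before Okonkwo.
Fontaine and Sorensen both have date of most recent title 16 Apr 2011, so the next rule applies.
Fontaine and Sorensen both have ranking points 864 pts, so the next rule applies.
Fontaine and Sorensen are each not a home-nation competitor, so the next rule applies.
Among Fontaine and Sorensen, alphabetically by surname: Fontaine before Sorensen.
Order: Vance, Petrov, Leclerc, Haddad, Okonkwo, Fontaine, Sorensen.

Leclerc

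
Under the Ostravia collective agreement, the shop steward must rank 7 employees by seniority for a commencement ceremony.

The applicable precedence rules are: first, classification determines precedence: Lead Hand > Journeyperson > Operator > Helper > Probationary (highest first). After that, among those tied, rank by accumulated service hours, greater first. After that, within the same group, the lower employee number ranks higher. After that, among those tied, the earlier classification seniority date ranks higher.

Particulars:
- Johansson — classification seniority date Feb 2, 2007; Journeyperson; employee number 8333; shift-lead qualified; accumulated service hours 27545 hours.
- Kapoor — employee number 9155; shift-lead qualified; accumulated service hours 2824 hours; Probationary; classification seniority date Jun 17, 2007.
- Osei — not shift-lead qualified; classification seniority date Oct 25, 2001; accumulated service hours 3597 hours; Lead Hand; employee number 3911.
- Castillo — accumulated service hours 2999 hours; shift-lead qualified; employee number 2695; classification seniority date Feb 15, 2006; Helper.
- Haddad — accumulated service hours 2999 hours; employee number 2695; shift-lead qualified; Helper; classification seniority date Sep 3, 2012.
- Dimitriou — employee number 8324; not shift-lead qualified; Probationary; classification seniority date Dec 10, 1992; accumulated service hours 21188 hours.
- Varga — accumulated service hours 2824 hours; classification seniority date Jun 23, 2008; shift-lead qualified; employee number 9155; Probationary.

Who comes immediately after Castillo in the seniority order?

Haddad

By classification: Osei (Lead Hand); then Johansson (Journeyperson); then Castillo and Haddad (Helper); then Dimitriou, Kapoor and Varga (Probationary).
Castillo and Haddad both have accumulated service hours 2999 hours, so the next rule applies.
Castillo and Haddad both have employee number 2695, so the next rule applies.
Among Castillo and Haddad, by classification seniority date (earlier first): Castillo (Feb 15, 2006) before Haddad (Sep 3, 2012).
Among Dimitriou, Kapoor and Varga, by accumulated service hours (higher first): Dimitriou (21188 hours) before Kapoor and Varga (2824 hours).
Kapoor and Varga both have employee number 9155, so the next rule applies.
Among Kapoor and Varga, by classification seniority date (earlier first): Kapoor (Jun 17, 2007) before Varga (Jun 23, 2008).
Order: Osei, Johansson, Castillo, Haddad, Dimitriou, Kapoor, Varga.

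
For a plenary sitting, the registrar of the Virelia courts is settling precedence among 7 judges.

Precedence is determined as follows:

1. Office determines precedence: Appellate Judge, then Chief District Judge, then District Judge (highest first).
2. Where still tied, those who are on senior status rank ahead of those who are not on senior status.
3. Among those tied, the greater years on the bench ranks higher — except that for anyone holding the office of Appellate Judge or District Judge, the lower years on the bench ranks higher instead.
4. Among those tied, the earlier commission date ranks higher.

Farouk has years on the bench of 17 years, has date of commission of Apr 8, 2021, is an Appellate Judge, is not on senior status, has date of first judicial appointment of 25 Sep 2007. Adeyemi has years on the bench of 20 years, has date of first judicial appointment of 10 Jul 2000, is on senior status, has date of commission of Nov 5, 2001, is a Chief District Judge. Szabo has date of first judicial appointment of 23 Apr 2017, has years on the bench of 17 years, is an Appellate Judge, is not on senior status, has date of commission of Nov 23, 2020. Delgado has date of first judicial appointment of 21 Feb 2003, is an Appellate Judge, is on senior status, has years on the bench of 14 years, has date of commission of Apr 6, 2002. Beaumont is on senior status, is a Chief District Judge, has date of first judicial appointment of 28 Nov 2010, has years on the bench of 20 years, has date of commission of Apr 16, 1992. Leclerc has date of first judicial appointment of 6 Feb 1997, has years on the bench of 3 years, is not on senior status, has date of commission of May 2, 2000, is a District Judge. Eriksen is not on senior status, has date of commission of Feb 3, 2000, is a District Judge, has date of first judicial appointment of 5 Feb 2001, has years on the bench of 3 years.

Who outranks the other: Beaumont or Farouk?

By office: Delgado, Szabo and Farouk (Appellate Judge); then Beaumont and Adeyemi (Chief District Judge); then Eriksen and Leclerc (District Judge).
Among Delgado, Szabo and Farouk, on senior status before not on senior status: Delgado (on senior status) before Szabo and Farouk (not on senior status).
Szabo and Farouk both have years on the bench 17 years, so the next rule applies.
Among Szabo and Farouk, by date of commission (earlier first): Szabo (Nov 23, 2020) before Farouk (Apr 8, 2021).
Beaumont and Adeyemi are each on senior status, so the next rule applies.
Beaumont and Adeyemi both have years on the bench 20 years, so the next rule applies.
Among Beaumont and Adeyemi, by date of commission (earlier first): Beaumont (Apr 16, 1992) before Adeyemi (Nov 5, 2001).
Eriksen and Leclerc are each not on senior status, so the next rule applies.
Eriksen and Leclerc both have years on the bench 3 years, so the next rule applies.
Among Eriksen and Leclerc, by date of commission (earlier first): Eriksen (Feb 3, 2000) before Leclerc (May 2, 2000).
So Farouk takes precedence.

Farouk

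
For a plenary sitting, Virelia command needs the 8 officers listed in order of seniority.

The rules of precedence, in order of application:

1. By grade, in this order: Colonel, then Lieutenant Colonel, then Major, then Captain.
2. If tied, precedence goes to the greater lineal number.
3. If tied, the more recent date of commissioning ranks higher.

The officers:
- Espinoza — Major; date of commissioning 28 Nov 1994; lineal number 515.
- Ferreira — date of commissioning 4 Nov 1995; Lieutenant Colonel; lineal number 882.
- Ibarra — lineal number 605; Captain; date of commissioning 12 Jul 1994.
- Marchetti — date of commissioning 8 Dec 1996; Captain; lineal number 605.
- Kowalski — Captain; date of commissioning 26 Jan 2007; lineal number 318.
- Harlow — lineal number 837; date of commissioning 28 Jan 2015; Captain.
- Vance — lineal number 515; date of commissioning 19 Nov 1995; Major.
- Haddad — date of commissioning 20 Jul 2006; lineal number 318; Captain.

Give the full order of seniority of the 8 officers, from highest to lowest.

Ferreira, Vance, Espinoza, Harlow, Marchetti, Ibarra, Kowalski, Haddad

By grade: Ferreira (Lieutenant Colonel); then Vance and Espinoza (Major); then Harlow, Marchetti, Ibarra, Kowalski and Haddad (Captain).
Vance and Espinoza both have lineal number 515, so the next rule applies.
Among Vance and Espinoza, by date of commissioning (later first): Vance (19 Nov 1995) before Espinoza (28 Nov 1994).
Among Harlow, Marchetti, Ibarra, Kowalski and Haddad, by lineal number (higher first): Harlow (837) before Marchetti and Ibarra (605) before Kowalski and Haddad (318).
Among Marchetti and Ibarra, by date of commissioning (later first): Marchetti (8 Dec 1996) before Ibarra (12 Jul 1994).
Among Kowalski and Haddad, by date of commissioning (later first): Kowalski (26 Jan 2007) before Haddad (20 Jul 2006).
Full order: Ferreira, Vance, Espinoza, Harlow, Marchetti, Ibarra, Kowalski, Haddad.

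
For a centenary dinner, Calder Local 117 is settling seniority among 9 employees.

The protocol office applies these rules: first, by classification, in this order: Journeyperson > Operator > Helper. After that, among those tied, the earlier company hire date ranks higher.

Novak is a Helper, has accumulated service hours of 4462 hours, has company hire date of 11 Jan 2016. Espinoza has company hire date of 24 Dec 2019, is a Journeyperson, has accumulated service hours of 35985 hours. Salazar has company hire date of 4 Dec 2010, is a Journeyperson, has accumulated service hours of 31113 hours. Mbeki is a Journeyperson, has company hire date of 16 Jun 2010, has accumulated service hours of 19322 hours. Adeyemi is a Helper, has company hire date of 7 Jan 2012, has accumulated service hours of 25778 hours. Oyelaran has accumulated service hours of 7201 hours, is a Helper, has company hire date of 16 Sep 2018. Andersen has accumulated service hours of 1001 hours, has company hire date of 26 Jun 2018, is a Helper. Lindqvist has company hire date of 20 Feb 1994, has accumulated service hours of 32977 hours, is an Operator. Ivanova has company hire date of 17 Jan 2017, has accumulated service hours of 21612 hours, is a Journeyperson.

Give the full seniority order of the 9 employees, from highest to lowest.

By classification: Mbeki, Salazar, Ivanova and Espinoza (Journeyperson); then Lindqvist (Operator); then Adeyemi, Novak, Andersen and Oyelaran (Helper).
Among Mbeki, Salazar, Ivanova and Espinoza, by company hire date (earlier first): Mbeki (16 Jun 2010) before Salazar (4 Dec 2010) before Ivanova (17 Jan 2017) before Espinoza (24 Dec 2019).
Among Adeyemi, Novak, Andersen and Oyelaran, by company hire date (earlier first): Adeyemi (7 Jan 2012) before Novak (11 Jan 2016) before Andersen (26 Jun 2018) before Oyelaran (16 Sep 2018).
Full order: Mbeki, Salazar, Ivanova, Espinoza, Lindqvist, Adeyemi, Novak, Andersen, Oyelaran.

Mbeki, Salazar, Ivanova, Espinoza, Lindqvist, Adeyemi, Novak, Andersen, Oyelaran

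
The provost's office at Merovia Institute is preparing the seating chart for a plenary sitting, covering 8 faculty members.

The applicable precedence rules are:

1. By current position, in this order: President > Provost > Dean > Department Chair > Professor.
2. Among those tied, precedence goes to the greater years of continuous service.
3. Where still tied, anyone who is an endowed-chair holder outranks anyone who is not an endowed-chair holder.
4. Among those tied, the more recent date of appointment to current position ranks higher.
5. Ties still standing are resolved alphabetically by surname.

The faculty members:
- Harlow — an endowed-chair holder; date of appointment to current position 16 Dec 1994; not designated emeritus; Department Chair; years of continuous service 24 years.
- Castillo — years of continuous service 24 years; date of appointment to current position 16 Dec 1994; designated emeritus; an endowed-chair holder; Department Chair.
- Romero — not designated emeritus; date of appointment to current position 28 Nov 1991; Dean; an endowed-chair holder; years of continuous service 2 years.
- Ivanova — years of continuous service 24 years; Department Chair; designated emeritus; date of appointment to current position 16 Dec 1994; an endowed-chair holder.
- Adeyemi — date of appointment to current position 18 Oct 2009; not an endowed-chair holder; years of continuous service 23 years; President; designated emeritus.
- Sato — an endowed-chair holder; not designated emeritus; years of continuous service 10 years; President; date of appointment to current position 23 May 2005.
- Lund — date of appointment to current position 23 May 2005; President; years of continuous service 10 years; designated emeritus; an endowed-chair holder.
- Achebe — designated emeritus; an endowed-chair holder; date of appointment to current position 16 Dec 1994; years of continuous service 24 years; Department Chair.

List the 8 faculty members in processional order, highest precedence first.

By current position: Adeyemi, Lund and Sato (President); then Romero (Dean); then Achebe, Castillo, Harlow and Ivanova (Department Chair).
Among Adeyemi, Lund and Sato, by years of continuous service (higher first): Adeyemi (23 years) before Lund and Sato (10 years).
Lund and Sato are each an endowed-chair holder, so the next rule applies.
Lund and Sato both have date of appointment to current position 23 May 2005, so the next rule applies.
Among Lund and Sato, alphabetically by surname: Lund before Sato.
Achebe, Castillo, Harlow and Ivanova all have years of continuous service 24 years, so the next rule applies.
Achebe, Castillo, Harlow and Ivanova are each an endowed-chair holder, so the next rule applies.
Achebe, Castillo, Harlow and Ivanova all have date of appointment to current position 16 Dec 1994, so the next rule applies.
Among Achebe, Castillo, Harlow and Ivanova, alphabetically by surname: Achebe before Castillo before Harlow before Ivanova.
Full order: Adeyemi, Lund, Sato, Romero, Achebe, Castillo, Harlow, Ivanova.

Adeyemi, Lund, Sato, Romero, Achebe, Castillo, Harlow, Ivanova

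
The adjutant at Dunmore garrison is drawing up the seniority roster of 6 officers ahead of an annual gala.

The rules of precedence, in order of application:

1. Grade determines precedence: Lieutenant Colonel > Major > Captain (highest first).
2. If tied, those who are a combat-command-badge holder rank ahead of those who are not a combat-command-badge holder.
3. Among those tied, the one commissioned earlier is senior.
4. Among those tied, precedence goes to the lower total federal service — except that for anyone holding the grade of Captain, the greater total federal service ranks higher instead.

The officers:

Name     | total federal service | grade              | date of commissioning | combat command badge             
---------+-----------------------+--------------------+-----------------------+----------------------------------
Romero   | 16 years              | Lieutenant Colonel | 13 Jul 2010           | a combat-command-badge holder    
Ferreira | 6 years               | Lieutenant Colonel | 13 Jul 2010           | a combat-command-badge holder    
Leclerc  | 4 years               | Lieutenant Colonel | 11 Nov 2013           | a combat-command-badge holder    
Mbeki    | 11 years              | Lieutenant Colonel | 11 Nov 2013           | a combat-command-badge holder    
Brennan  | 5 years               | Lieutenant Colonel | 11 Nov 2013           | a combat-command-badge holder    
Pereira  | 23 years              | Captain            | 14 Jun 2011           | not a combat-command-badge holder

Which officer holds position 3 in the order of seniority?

Leclerc

By grade: Ferreira, Romero, Leclerc, Brennan and Mbeki (Lieutenant Colonel); then Pereira (Captain).
Ferreira, Romero, Leclerc, Brennan and Mbeki are each a combat-command-badge holder, so the next rule applies.
Among Ferreira, Romero, Leclerc, Brennan and Mbeki, by date of commissioning (earlier first): Ferreira and Romero (13 Jul 2010) before Leclerc, Brennan and Mbeki (11 Nov 2013).
Among Ferreira and Romero, by total federal service (lower first): Ferreira (6 years) before Romero (16 years).
Among Leclerc, Brennan and Mbeki, by total federal service (lower first): Leclerc (4 years) before Brennan (5 years) before Mbeki (11 years).
Order: Ferreira, Romero, Leclerc, Brennan, Mbeki, Pereira.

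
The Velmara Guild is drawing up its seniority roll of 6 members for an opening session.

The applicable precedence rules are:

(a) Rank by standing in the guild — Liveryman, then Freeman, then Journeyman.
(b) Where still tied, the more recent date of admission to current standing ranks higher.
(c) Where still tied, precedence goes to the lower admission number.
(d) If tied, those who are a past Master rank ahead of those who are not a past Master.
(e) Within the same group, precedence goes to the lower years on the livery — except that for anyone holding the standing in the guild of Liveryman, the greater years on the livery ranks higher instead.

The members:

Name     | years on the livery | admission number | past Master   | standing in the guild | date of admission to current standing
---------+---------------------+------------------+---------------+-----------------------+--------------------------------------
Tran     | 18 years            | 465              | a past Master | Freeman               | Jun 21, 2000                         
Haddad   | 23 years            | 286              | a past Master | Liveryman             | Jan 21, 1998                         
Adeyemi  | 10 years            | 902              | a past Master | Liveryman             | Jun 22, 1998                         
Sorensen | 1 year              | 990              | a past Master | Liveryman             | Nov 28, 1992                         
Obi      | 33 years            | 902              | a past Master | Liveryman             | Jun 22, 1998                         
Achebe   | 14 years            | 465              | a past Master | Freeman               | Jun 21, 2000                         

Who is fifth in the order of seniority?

By standing in the guild: Obi, Adeyemi, Haddad and Sorensen (Liveryman); then Achebe and Tran (Freeman).
Among Obi, Adeyemi, Haddad and Sorensen, by date of admission to current standing (later first): Obi and Adeyemi (Jun 22, 1998) before Haddad (Jan 21, 1998) before Sorensen (Nov 28, 1992).
Obi and Adeyemi both have admission number 902, so the next rule applies.
Obi and Adeyemi are each a past Master, so the next rule applies.
Among Obi and Adeyemi, by years on the livery (higher first) (reversed rule for this group): Obi (33 years) before Adeyemi (10 years).
Achebe and Tran both have date of admission to current standing Jun 21, 2000, so the next rule applies.
Achebe and Tran both have admission number 465, so the next rule applies.
Achebe and Tran are each a past Master, so the next rule applies.
Among Achebe and Tran, by years on the livery (lower first): Achebe (14 years) before Tran (18 years).
Order: Obi, Adeyemi, Haddad, Sorensen, Achebe, Tran.

Achebe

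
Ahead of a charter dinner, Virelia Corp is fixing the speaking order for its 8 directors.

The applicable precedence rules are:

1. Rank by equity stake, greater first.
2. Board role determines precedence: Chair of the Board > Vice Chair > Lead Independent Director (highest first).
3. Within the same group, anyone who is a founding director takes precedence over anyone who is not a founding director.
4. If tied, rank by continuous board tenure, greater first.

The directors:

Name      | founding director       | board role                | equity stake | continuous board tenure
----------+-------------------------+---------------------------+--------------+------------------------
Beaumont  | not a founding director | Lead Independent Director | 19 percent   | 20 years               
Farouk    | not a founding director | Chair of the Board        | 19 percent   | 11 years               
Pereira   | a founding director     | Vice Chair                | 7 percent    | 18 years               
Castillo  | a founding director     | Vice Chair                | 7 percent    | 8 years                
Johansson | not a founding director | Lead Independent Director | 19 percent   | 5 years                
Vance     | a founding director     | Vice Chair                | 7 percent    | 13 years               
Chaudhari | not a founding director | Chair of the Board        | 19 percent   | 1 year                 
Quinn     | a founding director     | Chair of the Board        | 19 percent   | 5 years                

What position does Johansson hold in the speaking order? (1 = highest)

By equity stake (higher first): Quinn, Farouk, Chaudhari, Beaumont and Johansson (each 19 percent); then Pereira, Vance and Castillo (each 7 percent).
Among Quinn, Farouk, Chaudhari, Beaumont and Johansson, by board role: Quinn, Farouk and Chaudhari (Chair of the Board) before Beaumont and Johansson (Lead Independent Director).
Among Quinn, Farouk and Chaudhari, a founding director before not a founding director: Quinn (a founding director) before Farouk and Chaudhari (not a founding director).
Among Farouk and Chaudhari, by continuous board tenure (higher first): Farouk (11 years) before Chaudhari (1 year).
Beaumont and Johansson are each not a founding director, so the next rule applies.
Among Beaumont and Johansson, by continuous board tenure (higher first): Beaumont (20 years) before Johansson (5 years).
Pereira, Vance and Castillo are each Vice Chair, so the next rule applies.
Pereira, Vance and Castillo are each a founding director, so the next rule applies.
Among Pereira, Vance and Castillo, by continuous board tenure (higher first): Pereira (18 years) before Vance (13 years) before Castillo (8 years).
Order: Quinn, Farouk, Chaudhari, Beaumont, Johansson, Pereira, Vance, Castillo. So position 5.

5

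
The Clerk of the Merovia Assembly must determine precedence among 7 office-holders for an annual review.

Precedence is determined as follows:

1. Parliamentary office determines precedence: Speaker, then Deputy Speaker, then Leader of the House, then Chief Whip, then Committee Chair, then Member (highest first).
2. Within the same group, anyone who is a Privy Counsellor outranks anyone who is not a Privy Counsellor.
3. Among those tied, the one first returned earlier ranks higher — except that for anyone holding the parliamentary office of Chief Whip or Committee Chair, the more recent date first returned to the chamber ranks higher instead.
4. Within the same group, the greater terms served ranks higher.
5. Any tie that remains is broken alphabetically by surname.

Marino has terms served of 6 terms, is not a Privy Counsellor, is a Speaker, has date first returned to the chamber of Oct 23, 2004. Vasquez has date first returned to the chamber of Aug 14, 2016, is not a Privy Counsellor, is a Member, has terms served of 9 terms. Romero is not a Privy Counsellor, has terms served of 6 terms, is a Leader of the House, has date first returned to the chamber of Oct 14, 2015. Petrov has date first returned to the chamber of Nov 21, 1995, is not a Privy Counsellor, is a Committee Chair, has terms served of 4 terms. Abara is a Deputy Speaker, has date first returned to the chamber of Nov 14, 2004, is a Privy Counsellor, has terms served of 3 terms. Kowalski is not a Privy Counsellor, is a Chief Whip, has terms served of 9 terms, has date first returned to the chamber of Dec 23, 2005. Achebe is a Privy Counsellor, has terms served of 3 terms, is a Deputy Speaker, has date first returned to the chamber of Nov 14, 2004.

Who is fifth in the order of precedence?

Kowalski

By parliamentary office: Marino (Speaker); then Abara and Achebe (Deputy Speaker); then Romero (Leader of the House); then Kowalski (Chief Whip); then Petrov (Committee Chair); then Vasquez (Member).
Abara and Achebe are each a Privy Counsellor, so the next rule applies.
Abara and Achebe both have date first returned to the chamber Nov 14, 2004, so the next rule applies.
Abara and Achebe both have terms served 3 terms, so the next rule applies.
Among Abara and Achebe, alphabetically by surname: Abara before Achebe.
Order: Marino, Abara, Achebe, Romero, Kowalski, Petrov, Vasquez.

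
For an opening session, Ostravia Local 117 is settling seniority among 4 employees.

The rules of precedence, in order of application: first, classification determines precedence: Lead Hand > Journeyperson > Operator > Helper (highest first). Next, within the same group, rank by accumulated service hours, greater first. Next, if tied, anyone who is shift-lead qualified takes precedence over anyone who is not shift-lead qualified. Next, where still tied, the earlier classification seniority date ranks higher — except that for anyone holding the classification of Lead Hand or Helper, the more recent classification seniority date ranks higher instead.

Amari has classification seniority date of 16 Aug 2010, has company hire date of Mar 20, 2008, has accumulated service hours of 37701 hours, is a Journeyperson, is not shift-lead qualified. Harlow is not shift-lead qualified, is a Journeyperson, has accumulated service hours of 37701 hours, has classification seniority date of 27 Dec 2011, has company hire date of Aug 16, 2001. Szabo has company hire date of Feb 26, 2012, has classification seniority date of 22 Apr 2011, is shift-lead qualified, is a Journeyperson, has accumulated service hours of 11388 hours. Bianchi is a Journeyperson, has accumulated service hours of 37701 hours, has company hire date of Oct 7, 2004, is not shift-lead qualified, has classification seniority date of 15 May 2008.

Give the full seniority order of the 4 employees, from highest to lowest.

By classification: Bianchi, Amari, Harlow and Szabo (Journeyperson).
Among Bianchi, Amari, Harlow and Szabo, by accumulated service hours (higher first): Bianchi, Amari and Harlow (37701 hours) before Szabo (11388 hours).
Bianchi, Amari and Harlow are each not shift-lead qualified, so the next rule applies.
Among Bianchi, Amari and Harlow, by classification seniority date (earlier first): Bianchi (15 May 2008) before Amari (16 Aug 2010) before Harlow (27 Dec 2011).
Full order: Bianchi, Amari, Harlow, Szabo.

Bianchi, Amari, Harlow, Szabo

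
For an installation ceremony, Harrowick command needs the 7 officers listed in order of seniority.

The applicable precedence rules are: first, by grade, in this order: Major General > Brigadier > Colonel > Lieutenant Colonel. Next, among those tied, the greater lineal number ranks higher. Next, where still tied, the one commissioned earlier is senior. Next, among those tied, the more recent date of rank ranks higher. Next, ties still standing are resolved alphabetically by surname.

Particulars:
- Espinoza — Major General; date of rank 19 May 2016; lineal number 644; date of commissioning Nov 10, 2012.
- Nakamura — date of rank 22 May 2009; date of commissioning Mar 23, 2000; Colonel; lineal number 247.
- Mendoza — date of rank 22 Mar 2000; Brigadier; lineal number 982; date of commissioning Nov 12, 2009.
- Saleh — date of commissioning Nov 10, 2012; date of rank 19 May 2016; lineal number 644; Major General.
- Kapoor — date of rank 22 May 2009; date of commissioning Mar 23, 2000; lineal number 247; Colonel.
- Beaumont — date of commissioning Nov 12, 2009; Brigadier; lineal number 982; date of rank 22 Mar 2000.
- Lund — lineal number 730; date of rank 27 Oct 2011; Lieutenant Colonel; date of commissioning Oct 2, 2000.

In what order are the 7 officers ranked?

Espinoza, Saleh, Beaumont, Mendoza, Kapoor, Nakamura, Lund

By grade: Espinoza and Saleh (Major General); then Beaumont and Mendoza (Brigadier); then Kapoor and Nakamura (Colonel); then Lund (Lieutenant Colonel).
Espinoza and Saleh both have lineal number 644, so the next rule applies.
Espinoza and Saleh both have date of commissioning Nov 10, 2012, so the next rule applies.
Espinoza and Saleh both have date of rank 19 May 2016, so the next rule applies.
Among Espinoza and Saleh, alphabetically by surname: Espinoza before Saleh.
Beaumont and Mendoza both have lineal number 982, so the next rule applies.
Beaumont and Mendoza both have date of commissioning Nov 12, 2009, so the next rule applies.
Beaumont and Mendoza both have date of rank 22 Mar 2000, so the next rule applies.
Among Beaumont and Mendoza, alphabetically by surname: Beaumont before Mendoza.
Kapoor and Nakamura both have lineal number 247, so the next rule applies.
Kapoor and Nakamura both have date of commissioning Mar 23, 2000, so the next rule applies.
Kapoor and Nakamura both have date of rank 22 May 2009, so the next rule applies.
Among Kapoor and Nakamura, alphabetically by surname: Kapoor before Nakamura.
Full order: Espinoza, Saleh, Beaumont, Mendoza, Kapoor, Nakamura, Lund.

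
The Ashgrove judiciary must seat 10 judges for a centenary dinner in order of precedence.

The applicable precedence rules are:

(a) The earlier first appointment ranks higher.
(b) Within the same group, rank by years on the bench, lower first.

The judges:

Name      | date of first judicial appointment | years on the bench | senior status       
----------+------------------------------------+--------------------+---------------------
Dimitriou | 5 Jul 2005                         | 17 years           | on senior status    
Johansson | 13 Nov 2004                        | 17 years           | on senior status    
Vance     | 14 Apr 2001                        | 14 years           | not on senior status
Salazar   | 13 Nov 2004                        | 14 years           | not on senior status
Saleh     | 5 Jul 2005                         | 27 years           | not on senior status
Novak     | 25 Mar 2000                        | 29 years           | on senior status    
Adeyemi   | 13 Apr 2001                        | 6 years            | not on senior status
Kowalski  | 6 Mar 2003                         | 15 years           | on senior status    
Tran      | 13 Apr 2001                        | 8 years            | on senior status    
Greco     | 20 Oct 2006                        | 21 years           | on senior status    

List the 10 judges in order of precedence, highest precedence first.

Novak, Adeyemi, Tran, Vance, Kowalski, Salazar, Johansson, Dimitriou, Saleh, Greco

By date of first judicial appointment (earlier first): Novak (25 Mar 2000); then Adeyemi and Tran (both 13 Apr 2001); then Vance (14 Apr 2001); then Kowalski (6 Mar 2003); then Salazar and Johansson (both 13 Nov 2004); then Dimitriou and Saleh (both 5 Jul 2005); then Greco (20 Oct 2006).
Among Adeyemi and Tran, by years on the bench (lower first): Adeyemi (6 years) before Tran (8 years).
Among Salazar and Johansson, by years on the bench (lower first): Salazar (14 years) before Johansson (17 years).
Among Dimitriou and Saleh, by years on the bench (lower first): Dimitriou (17 years) before Saleh (27 years).
Full order: Novak, Adeyemi, Tran, Vance, Kowalski, Salazar, Johansson, Dimitriou, Saleh, Greco.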